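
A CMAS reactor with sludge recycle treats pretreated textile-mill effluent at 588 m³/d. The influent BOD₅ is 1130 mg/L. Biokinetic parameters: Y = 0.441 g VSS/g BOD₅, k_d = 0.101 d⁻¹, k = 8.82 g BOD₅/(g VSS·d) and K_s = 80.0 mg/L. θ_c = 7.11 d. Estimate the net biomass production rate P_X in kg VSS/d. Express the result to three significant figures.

For a completely mixed reactor with recycle the Lawrence–McCarty relation gives S = K_s·(1 + k_d·θ_c) / [θ_c·(Y·k − k_d) − 1] = 80.0 × (1 + 0.101 × 7.11) / [7.11 × (0.441 × 8.82 − 0.101) − 1] = 137.4 / 25.94 = 5.299 mg/L.
The observed yield is Y_obs = Y/(1 + k_d·θ_c) = 0.441 / (1 + 0.101 × 7.11) = 0.441 / 1.718 = 0.2567 g VSS per g BOD₅ removed.
Substrate removed = Q·(S₀ − S) = 588 m³/d × (1130 − 5.30) g/m³ = 6.61×10^5 g/d = 661.3 kg/d.
P_X = Y_obs · Q(S₀ − S) = 0.2567 × 661.3 = 169.7 kg VSS/d.

P_X ≈ 170 kg VSS/d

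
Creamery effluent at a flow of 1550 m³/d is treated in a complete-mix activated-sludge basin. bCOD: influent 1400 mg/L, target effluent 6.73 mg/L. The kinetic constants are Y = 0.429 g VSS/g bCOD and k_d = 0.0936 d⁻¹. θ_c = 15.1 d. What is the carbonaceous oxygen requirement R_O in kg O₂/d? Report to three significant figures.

R_O ≈ 1610 kg O₂/d

Observed yield with endogenous decay: Y_obs = Y / (1 + k_d·θ_c) = 0.429 / (1 + 0.0936 × 15.1) = 0.429 / 2.413 = 0.1778 g VSS/g bCOD.
Mass of bCOD removed per day: Q(S₀ − S) = 1550 × 1393 g/m³ = 2160 kg/d.
Biomass synthesised: P_X = Y_obs × 2160 = 383.9 kg VSS/d.
R_O = Q·ΔS − 1.42 P_X = 2160 − 545.1 = 1614 kg O₂/d.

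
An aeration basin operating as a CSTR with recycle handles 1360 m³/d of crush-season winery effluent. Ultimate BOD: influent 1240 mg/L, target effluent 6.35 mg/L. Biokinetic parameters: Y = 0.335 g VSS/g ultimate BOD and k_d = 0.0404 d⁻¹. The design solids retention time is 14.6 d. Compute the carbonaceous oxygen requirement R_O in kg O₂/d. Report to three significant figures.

R_O ≈ 1180 kg O₂/d

Y_obs = Y / (1 + k_d θ_c) = 0.335 / (1 + 0.0404 × 14.6) = 0.335 / 1.590 = 0.2107.
Mass of ultimate BOD removed per day: Q(S₀ − S) = 1360 × 1234 g/m³ = 1678 kg/d.
Net sludge production P_X = 0.2107 × 1678 = 353.5 kg VSS/d.
R_O = Q·(S₀ − S) − 1.42·P_X = 1678 − 1.42 × 353.5 = 1176 kg O₂/d.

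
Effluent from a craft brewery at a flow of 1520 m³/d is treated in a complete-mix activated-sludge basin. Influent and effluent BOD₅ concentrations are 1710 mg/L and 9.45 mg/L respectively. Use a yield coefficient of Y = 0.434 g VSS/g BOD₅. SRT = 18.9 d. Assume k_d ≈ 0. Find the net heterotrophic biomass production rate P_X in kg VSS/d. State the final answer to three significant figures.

With endogenous decay neglected, the observed yield equals the true yield: Y_obs = Y = 0.434 g VSS/g BOD₅.
Mass of BOD₅ removed per day: Q(S₀ − S) = 1520 × 1701 g/m³ = 2585 kg/d.
So the net sludge growth is P_X = 0.4340 × 2585 = 1122 kg VSS/d.

P_X ≈ 1120 kg VSS/d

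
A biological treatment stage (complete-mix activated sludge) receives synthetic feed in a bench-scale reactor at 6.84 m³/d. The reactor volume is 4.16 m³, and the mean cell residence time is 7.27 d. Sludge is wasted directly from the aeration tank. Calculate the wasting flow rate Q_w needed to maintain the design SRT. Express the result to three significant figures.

Q_w ≈ 0.572 m³/d

Wasting from the aeration tank: Q_w = V / θ_c = 4.160 / 7.27 = 0.5722 m³/d.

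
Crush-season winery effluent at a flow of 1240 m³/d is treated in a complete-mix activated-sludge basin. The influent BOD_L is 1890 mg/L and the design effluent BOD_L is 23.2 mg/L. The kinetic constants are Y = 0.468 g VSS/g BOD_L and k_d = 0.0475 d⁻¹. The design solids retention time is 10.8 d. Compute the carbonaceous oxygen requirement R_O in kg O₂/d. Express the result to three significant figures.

Y_obs = Y / (1 + k_d θ_c) = 0.468 / (1 + 0.0475 × 10.8) = 0.468 / 1.513 = 0.3093.
ΔS = 1890 − 23.2 = 1867 mg/L, so the substrate removal rate is 1240 × 1867/1000 = 2315 kg BOD_L/d.
Net sludge production P_X = 0.3093 × 2315 = 716.0 kg VSS/d.
Carbonaceous O₂ demand = substrate oxidised − cell-mass equivalent = 2315 − 1.42 × 716.0 = 1298 kg O₂/d.

R_O ≈ 1300 kg O₂/d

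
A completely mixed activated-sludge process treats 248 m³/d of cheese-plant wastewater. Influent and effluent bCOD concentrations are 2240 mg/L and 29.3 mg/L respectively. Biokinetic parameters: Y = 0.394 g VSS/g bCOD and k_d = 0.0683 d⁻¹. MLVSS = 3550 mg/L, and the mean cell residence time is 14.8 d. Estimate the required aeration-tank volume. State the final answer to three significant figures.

Steady-state biomass mass balance: V·X·(1 + k_d·θ_c) = Y·Q·(S₀ − S)·θ_c, so V = 0.394 × 248 × (2240 − 29.3) × 14.8 / [3550 × (1 + 0.0683 × 14.8)] = 3.2×10^6 / 7138 = 447.9 m³.

V ≈ 448 m³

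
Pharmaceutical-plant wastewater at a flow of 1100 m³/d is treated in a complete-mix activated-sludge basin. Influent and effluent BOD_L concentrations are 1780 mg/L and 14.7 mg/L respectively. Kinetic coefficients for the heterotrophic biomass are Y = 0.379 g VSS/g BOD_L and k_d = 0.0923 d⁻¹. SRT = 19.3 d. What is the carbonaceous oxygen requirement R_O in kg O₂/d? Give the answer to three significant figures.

R_O ≈ 1570 kg O₂/d

Observed yield with endogenous decay: Y_obs = Y / (1 + k_d·θ_c) = 0.379 / (1 + 0.0923 × 19.3) = 0.379 / 2.781 = 0.1363 g VSS/g BOD_L.
Mass of BOD_L removed per day: Q(S₀ − S) = 1100 × 1765 g/m³ = 1942 kg/d.
Biomass synthesised: P_X = Y_obs × 1942 = 264.6 kg VSS/d.
Carbonaceous O₂ demand = substrate oxidised − cell-mass equivalent = 1942 − 1.42 × 264.6 = 1566 kg O₂/d.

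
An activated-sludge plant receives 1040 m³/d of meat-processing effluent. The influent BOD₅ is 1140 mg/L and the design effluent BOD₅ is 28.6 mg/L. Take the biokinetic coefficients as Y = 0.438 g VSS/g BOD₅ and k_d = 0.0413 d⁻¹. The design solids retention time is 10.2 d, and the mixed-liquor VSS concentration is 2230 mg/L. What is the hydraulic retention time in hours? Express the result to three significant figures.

Rearranging the biomass balance for a CMAS with decay, V = Y·Q·ΔS·θ_c / [X·(1+k_d θ_c)] = 0.438 × 1040 × (1140 − 28.6) × 10.2 / [2230 × (1 + 0.0413 × 10.2)] = 5.16×10^6 / 3169 = 1629 m³.
HRT = V/Q = 1629 m³ / 1040 m³·d⁻¹ = 1.567 d × 24 = 37.60 h.

τ ≈ 37.6 h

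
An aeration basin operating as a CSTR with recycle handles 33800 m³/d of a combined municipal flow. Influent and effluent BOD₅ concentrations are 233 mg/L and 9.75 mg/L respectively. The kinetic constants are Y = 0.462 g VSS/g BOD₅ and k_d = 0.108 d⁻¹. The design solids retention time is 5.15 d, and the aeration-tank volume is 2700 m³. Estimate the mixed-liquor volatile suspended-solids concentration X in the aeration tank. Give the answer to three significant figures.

X ≈ 4270 mg/L

X = Y·Q·ΔS·θ_c / [V·(1 + k_d θ_c)] = 0.462 × 33800 × (233 − 9.75) × 5.15 / [2700 × (1 + 0.108 × 5.15)] = 4273 mg/L.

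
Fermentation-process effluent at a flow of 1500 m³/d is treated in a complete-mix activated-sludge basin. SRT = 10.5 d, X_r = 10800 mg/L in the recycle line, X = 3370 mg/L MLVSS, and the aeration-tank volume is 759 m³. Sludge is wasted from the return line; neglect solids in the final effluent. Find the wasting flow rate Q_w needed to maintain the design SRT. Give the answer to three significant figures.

Q_w ≈ 22.6 m³/d

θ_c = V·X/(Q_w·X_r) when wasting from the recycle, so Q_w = V·X/(θ_c·X_r) = 759.0 × 3370 / (10.5 × 10800) = 22.56 m³/d.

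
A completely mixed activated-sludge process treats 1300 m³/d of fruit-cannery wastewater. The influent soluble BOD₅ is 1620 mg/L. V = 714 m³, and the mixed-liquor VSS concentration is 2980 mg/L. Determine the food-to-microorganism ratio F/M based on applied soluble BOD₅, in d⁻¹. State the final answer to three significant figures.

F/M = Q·S₀ / (V·X) = 1300 × 1620 / (714.0 × 2980) = 0.9898 g soluble BOD₅·(g VSS·d)⁻¹.

F/M ≈ 0.990 d⁻¹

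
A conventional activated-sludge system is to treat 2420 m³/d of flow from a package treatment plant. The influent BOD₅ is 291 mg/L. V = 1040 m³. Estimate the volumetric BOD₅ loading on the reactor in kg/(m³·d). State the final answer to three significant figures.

Volumetric loading L_v = Q·S₀ / V = 2420 × 291 g/m³ / 1040 m³ = 677.1 g/(m³·d) = 0.6771 kg BOD₅/(m³·d).

L_v ≈ 0.677 kg BOD₅/(m³·d)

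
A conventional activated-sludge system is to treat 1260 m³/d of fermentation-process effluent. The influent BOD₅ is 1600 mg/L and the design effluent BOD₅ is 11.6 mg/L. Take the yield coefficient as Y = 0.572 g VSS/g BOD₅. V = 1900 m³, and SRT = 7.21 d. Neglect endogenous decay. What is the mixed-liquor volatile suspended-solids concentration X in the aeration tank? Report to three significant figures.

X = Y·Q·ΔS·θ_c / V = 0.572 × 1260 × (1600 − 11.6) × 7.21 / 1900 = 4344 mg/L.

X ≈ 4340 mg/L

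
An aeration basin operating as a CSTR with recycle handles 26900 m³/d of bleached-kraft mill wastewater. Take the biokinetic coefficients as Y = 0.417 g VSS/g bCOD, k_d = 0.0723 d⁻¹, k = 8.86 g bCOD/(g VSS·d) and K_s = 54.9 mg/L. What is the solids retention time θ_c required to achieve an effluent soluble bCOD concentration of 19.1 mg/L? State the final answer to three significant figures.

From 1/θ_c = Y·k·S/(K_s + S) − k_d: Y·k·S/(K_s+S) = 0.417 × 8.86 × 19.1 / (54.9 + 19.1) = 0.9536 d⁻¹.
Then 1/θ_c = μ − k_d = 0.9536 − 0.0723 = 0.8813 d⁻¹, giving θ_c = 1.135 d.

θ_c ≈ 1.13 d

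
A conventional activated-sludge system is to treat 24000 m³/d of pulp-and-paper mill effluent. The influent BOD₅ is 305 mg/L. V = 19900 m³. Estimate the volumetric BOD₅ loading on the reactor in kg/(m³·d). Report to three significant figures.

L_v ≈ 0.368 kg BOD₅/(m³·d)

Volumetric loading L_v = Q·S₀ / V = 24000 × 305 g/m³ / 19900 m³ = 367.8 g/(m³·d) = 0.3678 kg BOD₅/(m³·d).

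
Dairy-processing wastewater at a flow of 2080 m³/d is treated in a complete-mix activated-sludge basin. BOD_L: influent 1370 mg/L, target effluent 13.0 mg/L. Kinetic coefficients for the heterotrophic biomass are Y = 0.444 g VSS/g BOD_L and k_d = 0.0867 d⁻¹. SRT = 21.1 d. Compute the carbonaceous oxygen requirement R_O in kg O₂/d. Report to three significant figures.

The observed yield is Y_obs = Y/(1 + k_d·θ_c) = 0.444 / (1 + 0.0867 × 21.1) = 0.444 / 2.829 = 0.1569 g VSS per g BOD_L removed.
Substrate removed = Q·(S₀ − S) = 2080 m³/d × (1370 − 13.0) g/m³ = 2.82×10^6 g/d = 2823 kg/d.
Biomass synthesised: P_X = Y_obs × 2823 = 442.9 kg VSS/d.
R_O = Q·ΔS − 1.42 P_X = 2823 − 629.0 = 2194 kg O₂/d.

R_O ≈ 2190 kg O₂/d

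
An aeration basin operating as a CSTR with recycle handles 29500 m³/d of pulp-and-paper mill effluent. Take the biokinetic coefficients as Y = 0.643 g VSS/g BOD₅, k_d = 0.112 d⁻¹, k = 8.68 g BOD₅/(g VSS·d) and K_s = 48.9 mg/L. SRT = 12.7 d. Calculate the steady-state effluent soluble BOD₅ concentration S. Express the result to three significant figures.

For a completely mixed reactor with recycle the Lawrence–McCarty relation gives S = K_s·(1 + k_d·θ_c) / [θ_c·(Y·k − k_d) − 1] = 48.9 × (1 + 0.112 × 12.7) / [12.7 × (0.643 × 8.68 − 0.112) − 1] = 118.5 / 68.46 = 1.730 mg/L.

S ≈ 1.73 mg/L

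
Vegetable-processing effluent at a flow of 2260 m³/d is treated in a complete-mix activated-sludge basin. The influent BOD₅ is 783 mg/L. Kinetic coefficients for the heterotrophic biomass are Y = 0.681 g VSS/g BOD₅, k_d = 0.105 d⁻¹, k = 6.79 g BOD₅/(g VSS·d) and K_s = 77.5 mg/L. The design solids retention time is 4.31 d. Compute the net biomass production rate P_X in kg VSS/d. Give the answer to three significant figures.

P_X ≈ 823 kg VSS/d

From the Monod/SRT balance for a CMAS, S = K_s·(1+k_d θ_c)/[θ_c·(Y k − k_d) − 1] = 77.5 × (1 + 0.105 × 4.31) / [4.31 × (0.681 × 6.79 − 0.105) − 1] = 112.6 / 18.48 = 6.093 mg/L.
Correct the yield for decay: Y_obs = Y/(1 + k_d θ_c) = 0.681 / (1 + 0.105 × 4.31) = 0.681 / 1.453 = 0.4688.
ΔS = 783 − 6.09 = 776.9 mg/L, so the substrate removal rate is 2260 × 776.9/1000 = 1756 kg BOD₅/d.
Biomass produced: P_X = Y_obs·Q·ΔS = 0.4688 × 1756 ≈ 823.2 kg VSS/d.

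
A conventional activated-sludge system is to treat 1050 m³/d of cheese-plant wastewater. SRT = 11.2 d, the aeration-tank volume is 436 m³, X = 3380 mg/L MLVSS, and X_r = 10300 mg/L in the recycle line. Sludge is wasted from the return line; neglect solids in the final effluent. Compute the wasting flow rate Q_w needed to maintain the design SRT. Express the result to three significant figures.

Wasting from the return line (neglecting effluent solids): Q_w = V·X / (θ_c·X_r) = 436.0 × 3380 / (11.2 × 10300) = 12.77 m³/d.

Q_w ≈ 12.8 m³/d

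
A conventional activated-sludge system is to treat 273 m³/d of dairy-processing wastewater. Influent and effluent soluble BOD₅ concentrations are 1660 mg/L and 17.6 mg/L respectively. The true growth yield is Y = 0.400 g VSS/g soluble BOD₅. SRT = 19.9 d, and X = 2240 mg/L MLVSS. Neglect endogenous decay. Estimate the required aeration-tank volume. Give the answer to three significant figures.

V ≈ 1590 m³

With k_d = 0 the design equation reduces to V = Y Q (S₀−S) θ_c / X = 0.400 × 273 × (1660 − 17.6) × 19.9 / 2240 = 1593 m³.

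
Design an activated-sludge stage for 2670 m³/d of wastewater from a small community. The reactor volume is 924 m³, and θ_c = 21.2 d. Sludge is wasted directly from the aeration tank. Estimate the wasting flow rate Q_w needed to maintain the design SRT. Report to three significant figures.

Q_w ≈ 43.6 m³/d

For wasting at MLVSS concentration, Q_w = V/θ_c = 924.0/21.2 = 43.58 m³/d.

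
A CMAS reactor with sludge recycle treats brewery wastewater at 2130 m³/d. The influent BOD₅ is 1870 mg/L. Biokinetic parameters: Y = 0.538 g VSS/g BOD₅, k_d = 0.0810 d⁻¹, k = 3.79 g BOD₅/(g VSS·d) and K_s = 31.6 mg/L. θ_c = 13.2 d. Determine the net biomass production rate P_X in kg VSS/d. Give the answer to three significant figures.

From the Monod/SRT balance for a CMAS, S = K_s·(1+k_d θ_c)/[θ_c·(Y k − k_d) − 1] = 31.6 × (1 + 0.0810 × 13.2) / [13.2 × (0.538 × 3.79 − 0.0810) − 1] = 65.39 / 24.85 = 2.632 mg/L.
Correct the yield for decay: Y_obs = Y/(1 + k_d θ_c) = 0.538 / (1 + 0.0810 × 13.2) = 0.538 / 2.069 = 0.2600.
Mass of BOD₅ removed per day: Q(S₀ − S) = 2130 × 1867 g/m³ = 3977 kg/d.
So the net sludge growth is P_X = 0.2600 × 3977 = 1034 kg VSS/d.

P_X ≈ 1030 kg VSS/d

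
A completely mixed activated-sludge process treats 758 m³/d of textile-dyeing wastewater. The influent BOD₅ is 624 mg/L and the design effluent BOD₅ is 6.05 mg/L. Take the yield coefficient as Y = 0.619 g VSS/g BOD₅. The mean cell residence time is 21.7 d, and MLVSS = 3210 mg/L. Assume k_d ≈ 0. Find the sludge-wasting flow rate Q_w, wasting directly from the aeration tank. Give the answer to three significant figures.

Biomass mass balance (decay neglected): V·X = Y·Q·(S₀ − S)·θ_c, so V = 0.619 × 758 × (624 − 6.05) × 21.7 / 3210 = 1960 m³.
Wasting from the aeration tank: Q_w = V / θ_c = 1960 / 21.7 = 90.33 m³/d.

Q_w ≈ 90.3 m³/d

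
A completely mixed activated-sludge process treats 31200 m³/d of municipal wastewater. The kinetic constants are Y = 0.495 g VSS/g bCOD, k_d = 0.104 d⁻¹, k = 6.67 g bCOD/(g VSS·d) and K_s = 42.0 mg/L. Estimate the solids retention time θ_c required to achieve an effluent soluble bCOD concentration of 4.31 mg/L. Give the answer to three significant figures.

From 1/θ_c = Y·k·S/(K_s + S) − k_d: Y·k·S/(K_s+S) = 0.495 × 6.67 × 4.31 / (42.0 + 4.31) = 0.3073 d⁻¹.
1/θ_c = 0.3073 − 0.104 = 0.2033 d⁻¹, so θ_c = 4.919 d.

θ_c ≈ 4.92 d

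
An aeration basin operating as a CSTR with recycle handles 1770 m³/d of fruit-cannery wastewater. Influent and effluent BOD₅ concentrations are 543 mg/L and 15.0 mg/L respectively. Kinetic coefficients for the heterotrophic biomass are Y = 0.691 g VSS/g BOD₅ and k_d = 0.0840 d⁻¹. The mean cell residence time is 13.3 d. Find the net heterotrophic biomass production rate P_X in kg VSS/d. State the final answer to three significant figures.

P_X ≈ 305 kg VSS/d

The observed yield is Y_obs = Y/(1 + k_d·θ_c) = 0.691 / (1 + 0.0840 × 13.3) = 0.691 / 2.117 = 0.3264 g VSS per g BOD₅ removed.
ΔS = 543 − 15.0 = 528.0 mg/L, so the substrate removal rate is 1770 × 528.0/1000 = 934.6 kg BOD₅/d.
Net biomass production P_X = Y_obs × Q·(S₀ − S) = 0.3264 × 934.6 = 305.0 kg VSS/d.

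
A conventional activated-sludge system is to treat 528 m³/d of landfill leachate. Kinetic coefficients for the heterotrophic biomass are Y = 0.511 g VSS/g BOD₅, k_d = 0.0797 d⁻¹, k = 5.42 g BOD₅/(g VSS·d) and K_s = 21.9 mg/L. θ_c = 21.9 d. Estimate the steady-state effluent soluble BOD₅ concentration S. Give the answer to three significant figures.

S ≈ 1.04 mg/L

Effluent substrate depends only on kinetics and SRT: S = K_s(1 + k_d θ_c) / [θ_c(Yk − k_d) − 1] = 21.9 × (1 + 0.0797 × 21.9) / [21.9 × (0.511 × 5.42 − 0.0797) − 1] = 60.12 / 57.91 = 1.038 mg/L.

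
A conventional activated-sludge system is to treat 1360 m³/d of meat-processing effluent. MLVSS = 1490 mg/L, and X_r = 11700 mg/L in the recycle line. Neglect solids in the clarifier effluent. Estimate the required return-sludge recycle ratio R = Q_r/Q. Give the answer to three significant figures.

R ≈ 0.146

R = Q_r/Q = X/(X_r − X) = 1490 / (11700 − 1490) = 0.1459.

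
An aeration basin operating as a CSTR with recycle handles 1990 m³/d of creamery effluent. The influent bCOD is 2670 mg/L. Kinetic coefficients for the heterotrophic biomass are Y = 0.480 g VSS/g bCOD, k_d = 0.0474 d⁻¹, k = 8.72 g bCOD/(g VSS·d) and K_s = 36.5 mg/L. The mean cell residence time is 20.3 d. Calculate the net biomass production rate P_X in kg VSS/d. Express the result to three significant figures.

P_X ≈ 1300 kg VSS/d

For a completely mixed reactor with recycle the Lawrence–McCarty relation gives S = K_s·(1 + k_d·θ_c) / [θ_c·(Y·k − k_d) − 1] = 36.5 × (1 + 0.0474 × 20.3) / [20.3 × (0.480 × 8.72 − 0.0474) − 1] = 71.62 / 83.01 = 0.8628 mg/L.
Correct the yield for decay: Y_obs = Y/(1 + k_d θ_c) = 0.480 / (1 + 0.0474 × 20.3) = 0.480 / 1.962 = 0.2446.
Mass of bCOD removed per day: Q(S₀ − S) = 1990 × 2669 g/m³ = 5312 kg/d.
Net biomass production P_X = Y_obs × Q·(S₀ − S) = 0.2446 × 5312 = 1299 kg VSS/d.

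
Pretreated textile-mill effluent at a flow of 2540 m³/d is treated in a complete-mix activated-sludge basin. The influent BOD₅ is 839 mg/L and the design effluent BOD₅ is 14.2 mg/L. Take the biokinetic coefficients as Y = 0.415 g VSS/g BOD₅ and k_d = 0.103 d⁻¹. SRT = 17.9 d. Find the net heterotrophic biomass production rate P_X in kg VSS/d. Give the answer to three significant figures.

P_X ≈ 306 kg VSS/d

Y_obs = Y / (1 + k_d θ_c) = 0.415 / (1 + 0.103 × 17.9) = 0.415 / 2.844 = 0.1459.
Mass of BOD₅ removed per day: Q(S₀ − S) = 2540 × 824.8 g/m³ = 2095 kg/d.
So the net sludge growth is P_X = 0.1459 × 2095 = 305.7 kg VSS/d.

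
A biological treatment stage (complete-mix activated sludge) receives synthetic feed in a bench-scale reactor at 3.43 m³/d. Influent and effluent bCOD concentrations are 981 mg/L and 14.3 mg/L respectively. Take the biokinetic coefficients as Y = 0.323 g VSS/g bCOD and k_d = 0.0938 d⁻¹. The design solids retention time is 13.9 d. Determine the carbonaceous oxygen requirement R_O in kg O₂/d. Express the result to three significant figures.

Correct the yield for decay: Y_obs = Y/(1 + k_d θ_c) = 0.323 / (1 + 0.0938 × 13.9) = 0.323 / 2.304 = 0.1402.
Mass of bCOD removed per day: Q(S₀ − S) = 3.43 × 966.7 g/m³ = 3.316 kg/d.
Net sludge production P_X = 0.1402 × 3.316 = 0.4649 kg VSS/d.
Carbonaceous O₂ demand = substrate oxidised − cell-mass equivalent = 3.316 − 1.42 × 0.4649 = 2.656 kg O₂/d.

R_O ≈ 2.66 kg O₂/d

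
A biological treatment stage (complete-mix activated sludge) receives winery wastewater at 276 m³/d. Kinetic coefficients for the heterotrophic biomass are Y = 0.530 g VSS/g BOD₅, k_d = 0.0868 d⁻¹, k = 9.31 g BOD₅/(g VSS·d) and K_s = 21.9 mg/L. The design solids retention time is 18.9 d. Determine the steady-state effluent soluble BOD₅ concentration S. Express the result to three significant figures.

S ≈ 0.638 mg/L

Effluent substrate depends only on kinetics and SRT: S = K_s(1 + k_d θ_c) / [θ_c(Yk − k_d) − 1] = 21.9 × (1 + 0.0868 × 18.9) / [18.9 × (0.530 × 9.31 − 0.0868) − 1] = 57.83 / 90.62 = 0.6381 mg/L.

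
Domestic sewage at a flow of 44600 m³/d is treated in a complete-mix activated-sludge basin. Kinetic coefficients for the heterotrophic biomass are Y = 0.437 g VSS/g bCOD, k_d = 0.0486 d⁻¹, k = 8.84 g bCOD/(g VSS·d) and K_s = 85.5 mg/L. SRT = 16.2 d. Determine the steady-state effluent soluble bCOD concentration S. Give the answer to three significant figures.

S ≈ 2.51 mg/L

From the Monod/SRT balance for a CMAS, S = K_s·(1+k_d θ_c)/[θ_c·(Y k − k_d) − 1] = 85.5 × (1 + 0.0486 × 16.2) / [16.2 × (0.437 × 8.84 − 0.0486) − 1] = 152.8 / 60.79 = 2.514 mg/L.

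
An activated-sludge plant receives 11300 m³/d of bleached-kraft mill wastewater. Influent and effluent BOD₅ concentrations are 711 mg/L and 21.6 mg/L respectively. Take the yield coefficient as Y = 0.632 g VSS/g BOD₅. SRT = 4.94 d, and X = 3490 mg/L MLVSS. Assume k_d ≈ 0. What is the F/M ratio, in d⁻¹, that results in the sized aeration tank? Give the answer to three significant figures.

F/M ≈ 0.330 d⁻¹

Biomass mass balance (decay neglected): V·X = Y·Q·(S₀ − S)·θ_c, so V = 0.632 × 11300 × (711 − 21.6) × 4.94 / 3490 = 6969 m³.
Food-to-microorganism ratio F/M = Q S₀ / (V X) = 11300 × 711 / (6969 × 3490) = 0.3303 d⁻¹.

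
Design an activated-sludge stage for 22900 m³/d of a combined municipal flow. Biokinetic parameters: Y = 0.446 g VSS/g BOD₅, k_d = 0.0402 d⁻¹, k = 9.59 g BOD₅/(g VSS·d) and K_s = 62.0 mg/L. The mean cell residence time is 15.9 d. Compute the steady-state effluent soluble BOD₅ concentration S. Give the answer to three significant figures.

S ≈ 1.53 mg/L

From the Monod/SRT balance for a CMAS, S = K_s·(1+k_d θ_c)/[θ_c·(Y k − k_d) − 1] = 62.0 × (1 + 0.0402 × 15.9) / [15.9 × (0.446 × 9.59 − 0.0402) − 1] = 101.6 / 66.37 = 1.531 mg/L.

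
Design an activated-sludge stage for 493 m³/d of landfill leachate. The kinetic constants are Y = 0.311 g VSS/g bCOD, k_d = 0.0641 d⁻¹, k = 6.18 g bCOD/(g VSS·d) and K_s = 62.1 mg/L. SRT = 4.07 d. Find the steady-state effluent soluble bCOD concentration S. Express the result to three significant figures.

From the Monod/SRT balance for a CMAS, S = K_s·(1+k_d θ_c)/[θ_c·(Y k − k_d) − 1] = 62.1 × (1 + 0.0641 × 4.07) / [4.07 × (0.311 × 6.18 − 0.0641) − 1] = 78.30 / 6.562 = 11.93 mg/L.

S ≈ 11.9 mg/L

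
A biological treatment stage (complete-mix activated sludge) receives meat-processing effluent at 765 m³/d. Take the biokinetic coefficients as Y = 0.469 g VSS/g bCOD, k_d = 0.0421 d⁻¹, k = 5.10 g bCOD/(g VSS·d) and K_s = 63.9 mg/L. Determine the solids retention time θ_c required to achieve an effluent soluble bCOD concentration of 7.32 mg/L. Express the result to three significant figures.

Specific growth rate at S = 7.32 mg/L: μ = YkS/(K_s+S) = 0.469·5.10·7.32/(63.9+7.32) = 0.2458 d⁻¹.
θ_c = 1/(μ − k_d) = 1/(0.2458 − 0.0421) = 1/0.2037 = 4.908 d.

θ_c ≈ 4.91 d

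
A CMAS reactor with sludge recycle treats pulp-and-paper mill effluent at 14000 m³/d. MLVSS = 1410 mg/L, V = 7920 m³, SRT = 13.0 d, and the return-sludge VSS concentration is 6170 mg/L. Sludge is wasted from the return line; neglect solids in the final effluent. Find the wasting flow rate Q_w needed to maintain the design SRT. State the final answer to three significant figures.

Q_w ≈ 139 m³/d

θ_c = V·X/(Q_w·X_r) when wasting from the recycle, so Q_w = V·X/(θ_c·X_r) = 7920 × 1410 / (13.0 × 6170) = 139.2 m³/d.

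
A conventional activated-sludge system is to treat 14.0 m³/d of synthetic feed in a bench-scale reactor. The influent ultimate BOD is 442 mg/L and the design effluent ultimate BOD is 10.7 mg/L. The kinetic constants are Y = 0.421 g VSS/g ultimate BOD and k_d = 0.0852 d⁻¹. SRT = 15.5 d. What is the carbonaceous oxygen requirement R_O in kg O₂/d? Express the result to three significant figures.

R_O ≈ 4.48 kg O₂/d

Observed yield with endogenous decay: Y_obs = Y / (1 + k_d·θ_c) = 0.421 / (1 + 0.0852 × 15.5) = 0.421 / 2.321 = 0.1814 g VSS/g ultimate BOD.
ΔS = 442 − 10.7 = 431.3 mg/L, so the substrate removal rate is 14.0 × 431.3/1000 = 6.038 kg ultimate BOD/d.
P_X = Y_obs·Q·(S₀ − S) = 0.1814 × 6.038 = 1.095 kg VSS/d.
R_O = Q·ΔS − 1.42 P_X = 6.038 − 1.556 = 4.483 kg O₂/d.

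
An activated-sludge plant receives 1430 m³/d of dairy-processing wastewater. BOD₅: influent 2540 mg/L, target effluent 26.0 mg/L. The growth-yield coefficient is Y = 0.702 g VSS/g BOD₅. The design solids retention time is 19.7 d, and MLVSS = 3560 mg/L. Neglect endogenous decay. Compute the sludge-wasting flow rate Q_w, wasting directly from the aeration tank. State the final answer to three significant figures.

Biomass mass balance (decay neglected): V·X = Y·Q·(S₀ − S)·θ_c, so V = 0.702 × 1430 × (2540 − 26.0) × 19.7 / 3560 = 13965 m³.
Wasting from the aeration tank: Q_w = V / θ_c = 13965 / 19.7 = 708.9 m³/d.

Q_w ≈ 709 m³/d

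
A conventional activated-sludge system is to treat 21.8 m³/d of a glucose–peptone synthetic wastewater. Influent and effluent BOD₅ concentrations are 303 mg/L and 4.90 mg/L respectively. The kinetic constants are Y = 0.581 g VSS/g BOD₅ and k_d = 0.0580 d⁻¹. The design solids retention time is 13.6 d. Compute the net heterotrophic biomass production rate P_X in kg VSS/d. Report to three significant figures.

P_X ≈ 2.11 kg VSS/d

The observed yield is Y_obs = Y/(1 + k_d·θ_c) = 0.581 / (1 + 0.0580 × 13.6) = 0.581 / 1.789 = 0.3248 g VSS per g BOD₅ removed.
ΔS = 303 − 4.90 = 298.1 mg/L, so the substrate removal rate is 21.8 × 298.1/1000 = 6.499 kg BOD₅/d.
Biomass produced: P_X = Y_obs·Q·ΔS = 0.3248 × 6.499 ≈ 2.111 kg VSS/d.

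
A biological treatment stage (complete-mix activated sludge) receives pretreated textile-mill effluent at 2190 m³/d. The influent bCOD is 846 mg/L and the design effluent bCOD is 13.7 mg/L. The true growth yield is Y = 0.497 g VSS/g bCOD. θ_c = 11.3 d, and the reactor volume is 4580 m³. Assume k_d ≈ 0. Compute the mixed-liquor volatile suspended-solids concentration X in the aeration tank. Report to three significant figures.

X ≈ 2240 mg/L

Without decay, X = Y Q (S₀−S) θ_c / V = 0.497 × 2190 × (846 − 13.7) × 11.3 / 4580 = 2235 mg/L.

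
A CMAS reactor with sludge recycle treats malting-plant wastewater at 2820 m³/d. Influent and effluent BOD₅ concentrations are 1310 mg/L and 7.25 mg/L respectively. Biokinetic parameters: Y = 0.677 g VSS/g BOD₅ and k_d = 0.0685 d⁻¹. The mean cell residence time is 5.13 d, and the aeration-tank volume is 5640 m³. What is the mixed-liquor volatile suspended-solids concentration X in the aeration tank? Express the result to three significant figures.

X ≈ 1670 mg/L

From V·X·(1 + k_d·θ_c) = Y·Q·(S₀ − S)·θ_c: X = 0.677 × 2820 × (1310 − 7.25) × 5.13 / [5640 × (1 + 0.0685 × 5.13)] = 1674 mg/L.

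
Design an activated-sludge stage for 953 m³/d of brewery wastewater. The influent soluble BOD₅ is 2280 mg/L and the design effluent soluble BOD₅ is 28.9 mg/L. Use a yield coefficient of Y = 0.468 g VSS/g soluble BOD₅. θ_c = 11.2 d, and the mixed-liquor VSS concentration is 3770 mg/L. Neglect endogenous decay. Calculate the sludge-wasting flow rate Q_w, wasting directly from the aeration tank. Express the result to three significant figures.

Biomass mass balance (decay neglected): V·X = Y·Q·(S₀ − S)·θ_c, so V = 0.468 × 953 × (2280 − 28.9) × 11.2 / 3770 = 2983 m³.
For wasting at MLVSS concentration, Q_w = V/θ_c = 2983/11.2 = 266.3 m³/d.

Q_w ≈ 266 m³/d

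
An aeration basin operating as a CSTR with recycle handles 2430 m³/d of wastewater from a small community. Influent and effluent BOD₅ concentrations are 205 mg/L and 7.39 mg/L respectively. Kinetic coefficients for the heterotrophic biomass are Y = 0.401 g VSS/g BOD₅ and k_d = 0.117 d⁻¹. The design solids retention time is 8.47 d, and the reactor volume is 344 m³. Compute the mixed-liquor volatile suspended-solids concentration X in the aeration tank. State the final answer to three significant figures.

From V·X·(1 + k_d·θ_c) = Y·Q·(S₀ − S)·θ_c: X = 0.401 × 2430 × (205 − 7.39) × 8.47 / [344 × (1 + 0.117 × 8.47)] = 2381 mg/L.

X ≈ 2380 mg/L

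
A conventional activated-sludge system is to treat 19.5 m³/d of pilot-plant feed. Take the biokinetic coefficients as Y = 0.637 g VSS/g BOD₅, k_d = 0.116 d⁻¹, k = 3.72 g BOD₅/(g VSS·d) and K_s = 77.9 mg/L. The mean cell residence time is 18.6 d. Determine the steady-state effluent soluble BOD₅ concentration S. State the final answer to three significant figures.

For a completely mixed reactor with recycle the Lawrence–McCarty relation gives S = K_s·(1 + k_d·θ_c) / [θ_c·(Y·k − k_d) − 1] = 77.9 × (1 + 0.116 × 18.6) / [18.6 × (0.637 × 3.72 − 0.116) − 1] = 246.0 / 40.92 = 6.012 mg/L.

S ≈ 6.01 mg/L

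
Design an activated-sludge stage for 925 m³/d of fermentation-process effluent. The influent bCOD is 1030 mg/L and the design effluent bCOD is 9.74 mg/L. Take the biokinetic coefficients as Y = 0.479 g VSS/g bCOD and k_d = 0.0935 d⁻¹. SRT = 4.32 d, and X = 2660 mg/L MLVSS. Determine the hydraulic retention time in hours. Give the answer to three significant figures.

Rearranging the biomass balance for a CMAS with decay, V = Y·Q·ΔS·θ_c / [X·(1+k_d θ_c)] = 0.479 × 925 × (1030 − 9.74) × 4.32 / [2660 × (1 + 0.0935 × 4.32)] = 1.95×10^6 / 3734 = 522.9 m³.
Hydraulic retention time τ = V/Q = 522.9 / 925 = 0.5653 d = 13.57 h.

τ ≈ 13.6 h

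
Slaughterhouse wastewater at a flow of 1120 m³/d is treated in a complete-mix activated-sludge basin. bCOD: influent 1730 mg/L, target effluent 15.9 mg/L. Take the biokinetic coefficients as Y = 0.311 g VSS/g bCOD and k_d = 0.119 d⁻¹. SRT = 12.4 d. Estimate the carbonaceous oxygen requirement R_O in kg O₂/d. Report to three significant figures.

R_O ≈ 1580 kg O₂/d

Correct the yield for decay: Y_obs = Y/(1 + k_d θ_c) = 0.311 / (1 + 0.119 × 12.4) = 0.311 / 2.476 = 0.1256.
Mass of bCOD removed per day: Q(S₀ − S) = 1120 × 1714 g/m³ = 1920 kg/d.
P_X = Y_obs·Q·(S₀ − S) = 0.1256 × 1920 = 241.2 kg VSS/d.
R_O = Q·(S₀ − S) − 1.42·P_X = 1920 − 1.42 × 241.2 = 1577 kg O₂/d.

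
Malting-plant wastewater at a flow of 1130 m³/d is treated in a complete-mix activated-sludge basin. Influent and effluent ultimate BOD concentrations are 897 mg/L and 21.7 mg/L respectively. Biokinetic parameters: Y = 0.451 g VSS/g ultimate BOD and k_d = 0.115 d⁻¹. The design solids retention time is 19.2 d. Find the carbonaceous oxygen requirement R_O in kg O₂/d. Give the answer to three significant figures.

R_O ≈ 792 kg O₂/d

Y_obs = Y / (1 + k_d θ_c) = 0.451 / (1 + 0.115 × 19.2) = 0.451 / 3.208 = 0.1406.
Mass of ultimate BOD removed per day: Q(S₀ − S) = 1130 × 875.3 g/m³ = 989.1 kg/d.
P_X = Y_obs·Q·(S₀ − S) = 0.1406 × 989.1 = 139.1 kg VSS/d.
R_O = Q·(S₀ − S) − 1.42·P_X = 989.1 − 1.42 × 139.1 = 791.6 kg O₂/d.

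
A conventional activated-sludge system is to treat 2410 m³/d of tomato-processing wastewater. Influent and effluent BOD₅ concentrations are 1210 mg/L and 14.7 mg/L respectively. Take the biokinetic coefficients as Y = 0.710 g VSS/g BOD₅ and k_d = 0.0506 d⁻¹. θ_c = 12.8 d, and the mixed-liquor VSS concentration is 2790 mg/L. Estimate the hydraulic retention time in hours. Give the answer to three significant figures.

τ ≈ 56.7 h

Rearranging the biomass balance for a CMAS with decay, V = Y·Q·ΔS·θ_c / [X·(1+k_d θ_c)] = 0.710 × 2410 × (1210 − 14.7) × 12.8 / [2790 × (1 + 0.0506 × 12.8)] = 2.62×10^7 / 4597 = 5695 m³.
HRT = V/Q = 5695 m³ / 2410 m³·d⁻¹ = 2.363 d × 24 = 56.71 h.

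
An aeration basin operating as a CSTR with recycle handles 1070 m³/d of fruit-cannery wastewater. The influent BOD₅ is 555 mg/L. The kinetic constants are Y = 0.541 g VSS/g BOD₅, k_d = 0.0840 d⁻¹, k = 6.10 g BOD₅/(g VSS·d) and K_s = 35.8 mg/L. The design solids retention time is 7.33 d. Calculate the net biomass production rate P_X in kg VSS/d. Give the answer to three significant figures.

For a completely mixed reactor with recycle the Lawrence–McCarty relation gives S = K_s·(1 + k_d·θ_c) / [θ_c·(Y·k − k_d) − 1] = 35.8 × (1 + 0.0840 × 7.33) / [7.33 × (0.541 × 6.10 − 0.0840) − 1] = 57.84 / 22.57 = 2.562 mg/L.
Y_obs = Y / (1 + k_d θ_c) = 0.541 / (1 + 0.0840 × 7.33) = 0.541 / 1.616 = 0.3348.
Mass of BOD₅ removed per day: Q(S₀ − S) = 1070 × 552.4 g/m³ = 591.1 kg/d.
P_X = Y_obs · Q(S₀ − S) = 0.3348 × 591.1 = 197.9 kg VSS/d.

P_X ≈ 198 kg VSS/d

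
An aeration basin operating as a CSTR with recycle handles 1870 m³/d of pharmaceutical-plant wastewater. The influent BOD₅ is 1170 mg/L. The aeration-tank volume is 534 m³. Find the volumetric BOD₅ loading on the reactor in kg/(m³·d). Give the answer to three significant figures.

Volumetric loading L_v = Q·S₀ / V = 1870 × 1170 g/m³ / 534.0 m³ = 4097 g/(m³·d) = 4.097 kg BOD₅/(m³·d).

L_v ≈ 4.10 kg BOD₅/(m³·d)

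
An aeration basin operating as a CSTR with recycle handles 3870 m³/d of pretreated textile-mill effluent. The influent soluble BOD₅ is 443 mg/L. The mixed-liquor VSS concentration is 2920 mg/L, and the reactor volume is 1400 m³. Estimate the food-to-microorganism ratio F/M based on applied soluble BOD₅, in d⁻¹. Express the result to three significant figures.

F/M = Q·S₀ / (V·X) = 3870 × 443 / (1400 × 2920) = 0.4194 g soluble BOD₅·(g VSS·d)⁻¹.

F/M ≈ 0.419 d⁻¹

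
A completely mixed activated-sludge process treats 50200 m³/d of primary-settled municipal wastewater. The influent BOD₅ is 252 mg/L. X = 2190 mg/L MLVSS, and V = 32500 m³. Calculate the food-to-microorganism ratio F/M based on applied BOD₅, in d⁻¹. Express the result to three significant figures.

Food-to-microorganism ratio F/M = Q S₀ / (V X) = 50200 × 252 / (32500 × 2190) = 0.1777 d⁻¹.

F/M ≈ 0.178 d⁻¹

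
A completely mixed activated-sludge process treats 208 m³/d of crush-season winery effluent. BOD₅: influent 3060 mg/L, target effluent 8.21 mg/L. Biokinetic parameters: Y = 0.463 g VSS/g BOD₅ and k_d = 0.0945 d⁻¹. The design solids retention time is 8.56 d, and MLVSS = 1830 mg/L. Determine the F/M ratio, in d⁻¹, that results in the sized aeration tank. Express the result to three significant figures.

Rearranging the biomass balance for a CMAS with decay, V = Y·Q·ΔS·θ_c / [X·(1+k_d θ_c)] = 0.463 × 208 × (3060 − 8.21) × 8.56 / [1830 × (1 + 0.0945 × 8.56)] = 2.52×10^6 / 3310 = 760.0 m³.
F/M = Q·S₀ / (V·X) = 208 × 3060 / (760.0 × 1830) = 0.4576 g BOD₅·(g VSS·d)⁻¹.

F/M ≈ 0.458 d⁻¹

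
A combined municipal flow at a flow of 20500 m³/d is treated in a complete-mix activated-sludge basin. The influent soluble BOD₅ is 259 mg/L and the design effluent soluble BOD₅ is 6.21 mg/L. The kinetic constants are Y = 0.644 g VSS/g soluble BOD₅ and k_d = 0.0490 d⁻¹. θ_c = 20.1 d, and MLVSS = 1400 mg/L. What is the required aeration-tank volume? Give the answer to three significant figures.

Steady-state biomass mass balance: V·X·(1 + k_d·θ_c) = Y·Q·(S₀ − S)·θ_c, so V = 0.644 × 20500 × (259 − 6.21) × 20.1 / [1400 × (1 + 0.0490 × 20.1)] = 6.71×10^7 / 2779 = 24140 m³.

V ≈ 24100 m³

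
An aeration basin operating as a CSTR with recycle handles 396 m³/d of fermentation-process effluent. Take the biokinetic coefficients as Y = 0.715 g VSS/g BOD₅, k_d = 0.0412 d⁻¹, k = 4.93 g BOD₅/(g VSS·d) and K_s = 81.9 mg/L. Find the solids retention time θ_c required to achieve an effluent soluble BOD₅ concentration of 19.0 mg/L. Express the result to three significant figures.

θ_c ≈ 1.61 d

At the target effluent, Y k S/(K_s+S) = 0.715×4.93×19.0/100.9 = 0.6638 d⁻¹.
Then 1/θ_c = μ − k_d = 0.6638 − 0.0412 = 0.6226 d⁻¹, giving θ_c = 1.606 d.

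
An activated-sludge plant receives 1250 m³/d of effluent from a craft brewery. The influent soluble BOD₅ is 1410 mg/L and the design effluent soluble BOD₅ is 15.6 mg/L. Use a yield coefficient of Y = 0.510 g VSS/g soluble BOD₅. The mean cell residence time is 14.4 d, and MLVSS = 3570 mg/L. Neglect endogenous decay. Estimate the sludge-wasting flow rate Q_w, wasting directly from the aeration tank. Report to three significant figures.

With k_d = 0 the design equation reduces to V = Y Q (S₀−S) θ_c / X = 0.510 × 1250 × (1410 − 15.6) × 14.4 / 3570 = 3586 m³.
For wasting at MLVSS concentration, Q_w = V/θ_c = 3586/14.4 = 249.0 m³/d.

Q_w ≈ 249 m³/d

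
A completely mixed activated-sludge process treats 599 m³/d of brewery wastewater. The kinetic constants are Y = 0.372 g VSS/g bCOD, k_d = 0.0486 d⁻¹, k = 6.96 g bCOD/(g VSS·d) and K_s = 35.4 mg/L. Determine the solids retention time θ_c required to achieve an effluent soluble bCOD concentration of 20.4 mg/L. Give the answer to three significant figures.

At the target effluent, Y k S/(K_s+S) = 0.372×6.96×20.4/55.80 = 0.9466 d⁻¹.
Then 1/θ_c = μ − k_d = 0.9466 − 0.0486 = 0.8980 d⁻¹, giving θ_c = 1.114 d.

θ_c ≈ 1.11 d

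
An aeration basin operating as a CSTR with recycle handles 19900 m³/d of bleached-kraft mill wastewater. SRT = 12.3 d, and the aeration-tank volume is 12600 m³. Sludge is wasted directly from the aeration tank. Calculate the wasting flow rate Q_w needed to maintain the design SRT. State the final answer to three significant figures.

With mixed-liquor wasting, θ_c = V/Q_w, so Q_w = V/θ_c = 12600/12.3 = 1024 m³/d.

Q_w ≈ 1020 m³/d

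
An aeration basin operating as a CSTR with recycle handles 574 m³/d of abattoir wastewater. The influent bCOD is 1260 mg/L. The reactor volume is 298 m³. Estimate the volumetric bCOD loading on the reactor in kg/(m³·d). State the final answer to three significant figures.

Applied bCOD load per unit volume = Q·S₀/V = (574 × 1260/1000)/298.0 = 2.427 kg bCOD·m⁻³·d⁻¹.

L_v ≈ 2.43 kg bCOD/(m³·d)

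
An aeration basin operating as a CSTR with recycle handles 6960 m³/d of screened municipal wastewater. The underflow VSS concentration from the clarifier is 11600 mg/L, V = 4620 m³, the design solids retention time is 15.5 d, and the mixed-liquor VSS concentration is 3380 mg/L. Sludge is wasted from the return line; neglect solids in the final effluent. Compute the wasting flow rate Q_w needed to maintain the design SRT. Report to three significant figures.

Q_w ≈ 86.8 m³/d

Q_w = (V·X)/(θ_c X_r) = 4620 × 3380 / (15.5 × 11600) = 86.85 m³/d.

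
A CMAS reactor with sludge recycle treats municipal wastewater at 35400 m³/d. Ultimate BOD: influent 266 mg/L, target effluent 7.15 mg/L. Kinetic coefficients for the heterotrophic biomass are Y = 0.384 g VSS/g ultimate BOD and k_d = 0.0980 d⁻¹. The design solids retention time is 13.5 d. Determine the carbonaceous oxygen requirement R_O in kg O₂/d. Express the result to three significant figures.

Y_obs = Y / (1 + k_d θ_c) = 0.384 / (1 + 0.0980 × 13.5) = 0.384 / 2.323 = 0.1653.
Substrate removed = Q·(S₀ − S) = 35400 m³/d × (266 − 7.15) g/m³ = 9.16×10^6 g/d = 9163 kg/d.
P_X = Y_obs·Q·(S₀ − S) = 0.1653 × 9163 = 1515 kg VSS/d.
Carbonaceous O₂ demand = substrate oxidised − cell-mass equivalent = 9163 − 1.42 × 1515 = 7012 kg O₂/d.

R_O ≈ 7010 kg O₂/d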